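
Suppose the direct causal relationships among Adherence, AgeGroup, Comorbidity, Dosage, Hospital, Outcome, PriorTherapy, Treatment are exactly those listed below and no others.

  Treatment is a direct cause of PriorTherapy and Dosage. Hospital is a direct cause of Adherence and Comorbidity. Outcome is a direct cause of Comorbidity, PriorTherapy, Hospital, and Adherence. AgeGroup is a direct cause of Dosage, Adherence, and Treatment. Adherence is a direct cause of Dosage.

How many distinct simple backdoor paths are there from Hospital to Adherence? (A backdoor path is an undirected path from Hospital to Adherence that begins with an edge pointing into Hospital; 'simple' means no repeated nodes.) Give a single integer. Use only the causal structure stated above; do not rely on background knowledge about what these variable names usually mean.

5

A backdoor path from Hospital to Adherence is any simple undirected path whose first edge points into Hospital (i.e. leaves Hospital via a parent).
Parents of Hospital: {Outcome}.
Enumerating:
  P1: Hospital <- Outcome -> Adherence
  P2: Hospital <- Outcome -> PriorTherapy <- Treatment <- AgeGroup -> Adherence
  P3: Hospital <- Outcome -> PriorTherapy <- Treatment <- AgeGroup -> Dosage <- Adherence
  P4: Hospital <- Outcome -> PriorTherapy <- Treatment -> Dosage <- AgeGroup -> Adherence
  P5: Hospital <- Outcome -> PriorTherapy <- Treatment -> Dosage <- Adherence
That exhausts the simple backdoor paths. Count: 5.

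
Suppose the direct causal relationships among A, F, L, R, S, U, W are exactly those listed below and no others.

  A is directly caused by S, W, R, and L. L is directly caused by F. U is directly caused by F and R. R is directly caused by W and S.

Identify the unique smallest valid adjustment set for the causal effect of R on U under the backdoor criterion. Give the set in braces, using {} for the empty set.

{}

Variables eligible for adjustment (non-descendants of R, excluding R and U): {F, L, S, W}.
Backdoor paths from R to U:
  P1: R <- W -> A <- L <- F -> U
  P2: R <- S -> A <- L <- F -> U
Each backdoor path contains an unconditioned collider, so every path is already blocked with the empty conditioning set:
  P1: blocked at collider A (neither it nor any descendant is in the conditioning set).
  P2: blocked at collider A (neither it nor any descendant is in the conditioning set).
The empty set is therefore the unique smallest valid set.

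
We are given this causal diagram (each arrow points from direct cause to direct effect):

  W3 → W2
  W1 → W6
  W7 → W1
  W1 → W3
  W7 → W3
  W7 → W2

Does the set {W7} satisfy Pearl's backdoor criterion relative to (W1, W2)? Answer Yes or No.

Backdoor paths from W1 to W2 (paths whose first edge points into W1):
  P1: W1 <- W7 -> W3 -> W2
  P2: W1 <- W7 -> W2
Condition 1 (no descendant of W1 in the set): holds — descendants of W1 are {W2, W3, W6}; none are in {W7}.
Condition 2 (every backdoor path blocked by {W7}):
  P1: blocked at fork node W7 ∈ conditioning set.
  P2: blocked at fork node W7 ∈ conditioning set.
{W7} satisfies the backdoor criterion.

Yes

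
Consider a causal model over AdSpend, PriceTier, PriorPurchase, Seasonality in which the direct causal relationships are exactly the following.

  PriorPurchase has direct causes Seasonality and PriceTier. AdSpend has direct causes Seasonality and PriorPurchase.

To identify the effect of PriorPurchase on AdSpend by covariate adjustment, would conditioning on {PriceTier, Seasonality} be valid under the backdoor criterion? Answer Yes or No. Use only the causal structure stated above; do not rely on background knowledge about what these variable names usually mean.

Backdoor paths from PriorPurchase to AdSpend (paths whose first edge points into PriorPurchase):
  P1: PriorPurchase <- Seasonality -> AdSpend
Condition 1 (no descendant of PriorPurchase in the set): holds — descendants of PriorPurchase are {AdSpend}; none are in {PriceTier, Seasonality}.
Condition 2 (every backdoor path blocked by {PriceTier, Seasonality}):
  P1: blocked at fork node Seasonality ∈ conditioning set.
{PriceTier, Seasonality} satisfies the backdoor criterion.

Yes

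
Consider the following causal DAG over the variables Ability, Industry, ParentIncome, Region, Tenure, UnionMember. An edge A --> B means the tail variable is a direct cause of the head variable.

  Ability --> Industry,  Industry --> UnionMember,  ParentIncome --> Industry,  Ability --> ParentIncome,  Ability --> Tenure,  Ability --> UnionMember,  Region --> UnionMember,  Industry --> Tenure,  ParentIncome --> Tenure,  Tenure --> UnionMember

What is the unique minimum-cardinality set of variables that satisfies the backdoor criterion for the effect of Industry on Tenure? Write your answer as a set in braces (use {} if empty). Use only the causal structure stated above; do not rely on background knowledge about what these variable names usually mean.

Variables eligible for adjustment (non-descendants of Industry, excluding Industry and Tenure): {Ability, ParentIncome, Region}.
Backdoor paths from Industry to Tenure:
  P1: Industry <- Ability -> ParentIncome -> Tenure
  P2: Industry <- Ability -> Tenure
  P3: Industry <- Ability -> UnionMember <- Tenure
  P4: Industry <- ParentIncome <- Ability -> Tenure
  P5: Industry <- ParentIncome <- Ability -> UnionMember <- Tenure
  P6: Industry <- ParentIncome -> Tenure
The empty set is not sufficient: P1 (Industry <- Ability -> ParentIncome -> Tenure) has no collider blocking it and no conditioned non-collider, so it is open.
Try {Ability, ParentIncome}:
  P1: blocked at fork node Ability ∈ conditioning set.
  P2: blocked at fork node Ability ∈ conditioning set.
  P3: blocked at fork node Ability ∈ conditioning set.
  P4: blocked at chain node ParentIncome ∈ conditioning set.
  P5: blocked at chain node ParentIncome ∈ conditioning set.
  P6: blocked at fork node ParentIncome ∈ conditioning set.
{Ability, ParentIncome} contains no descendant of Industry and blocks every backdoor path.
Every element of {Ability, ParentIncome} is needed (dropping Ability leaves P2 open; dropping ParentIncome leaves P6 open), so no proper subset is valid.
Among all size-2 subsets of the eligible variables, only {Ability, ParentIncome} blocks every backdoor path, so it is the unique smallest valid adjustment set.

{Ability, ParentIncome}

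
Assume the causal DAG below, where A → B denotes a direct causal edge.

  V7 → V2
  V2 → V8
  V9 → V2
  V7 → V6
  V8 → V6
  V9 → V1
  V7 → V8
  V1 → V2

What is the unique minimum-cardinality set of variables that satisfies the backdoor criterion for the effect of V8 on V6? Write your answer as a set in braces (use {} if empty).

Variables eligible for adjustment (non-descendants of V8, excluding V8 and V6): {V1, V2, V7, V9}.
Backdoor paths from V8 to V6:
  P1: V8 <- V7 -> V6
  P2: V8 <- V2 <- V7 -> V6
The empty set is not sufficient: P1 (V8 <- V7 -> V6) has no collider blocking it and no conditioned non-collider, so it is open.
Try {V7}:
  P1: blocked at fork node V7 ∈ conditioning set.
  P2: blocked at fork node V7 ∈ conditioning set.
{V7} contains no descendant of V8 and blocks every backdoor path.
No other singleton works — e.g. {V9} leaves P1 open — so {V7} is the unique smallest valid adjustment set.

{V7}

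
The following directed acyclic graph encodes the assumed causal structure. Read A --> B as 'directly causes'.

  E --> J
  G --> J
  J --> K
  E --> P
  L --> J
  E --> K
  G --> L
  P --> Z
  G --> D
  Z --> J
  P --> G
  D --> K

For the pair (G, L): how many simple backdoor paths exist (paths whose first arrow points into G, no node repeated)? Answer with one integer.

3

A backdoor path from G to L is any simple undirected path whose first edge points into G (i.e. leaves G via a parent).
Parents of G: {P}.
Enumerating:
  P1: G <- P <- E -> J <- L
  P2: G <- P <- E -> K <- J <- L
  P3: G <- P -> Z -> J <- L
That exhausts the simple backdoor paths. Count: 3.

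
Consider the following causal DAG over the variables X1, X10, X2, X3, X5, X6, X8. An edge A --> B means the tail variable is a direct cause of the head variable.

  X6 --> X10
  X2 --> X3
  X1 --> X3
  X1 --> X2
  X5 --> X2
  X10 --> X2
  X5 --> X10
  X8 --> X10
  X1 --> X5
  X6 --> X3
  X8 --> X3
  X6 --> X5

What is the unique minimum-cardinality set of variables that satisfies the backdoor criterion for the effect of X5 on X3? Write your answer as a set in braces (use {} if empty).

Variables eligible for adjustment (non-descendants of X5, excluding X5 and X3): {X1, X6, X8}.
Backdoor paths from X5 to X3:
  P1: X5 <- X1 -> X2 <- X10 <- X6 -> X3
  P2: X5 <- X1 -> X2 <- X10 <- X8 -> X3
  P3: X5 <- X1 -> X2 -> X3
  P4: X5 <- X1 -> X3
  P5: X5 <- X6 -> X10 <- X8 -> X3
  P6: X5 <- X6 -> X10 -> X2 <- X1 -> X3
  P7: X5 <- X6 -> X10 -> X2 -> X3
  P8: X5 <- X6 -> X3
The empty set is not sufficient: P3 (X5 <- X1 -> X2 -> X3) has no collider blocking it and no conditioned non-collider, so it is open.
Try {X1, X6}:
  P1: blocked at fork node X1 ∈ conditioning set.
  P2: blocked at fork node X1 ∈ conditioning set.
  P3: blocked at fork node X1 ∈ conditioning set.
  P4: blocked at fork node X1 ∈ conditioning set.
  P5: blocked at fork node X6 ∈ conditioning set.
  P6: blocked at fork node X6 ∈ conditioning set.
  P7: blocked at fork node X6 ∈ conditioning set.
  P8: blocked at fork node X6 ∈ conditioning set.
{X1, X6} contains no descendant of X5 and blocks every backdoor path.
Every element of {X1, X6} is needed (dropping X1 leaves P3 open; dropping X6 leaves P7 open), so no proper subset is valid.
Among all size-2 subsets of the eligible variables, only {X1, X6} blocks every backdoor path, so it is the unique smallest valid adjustment set.

{X1, X6}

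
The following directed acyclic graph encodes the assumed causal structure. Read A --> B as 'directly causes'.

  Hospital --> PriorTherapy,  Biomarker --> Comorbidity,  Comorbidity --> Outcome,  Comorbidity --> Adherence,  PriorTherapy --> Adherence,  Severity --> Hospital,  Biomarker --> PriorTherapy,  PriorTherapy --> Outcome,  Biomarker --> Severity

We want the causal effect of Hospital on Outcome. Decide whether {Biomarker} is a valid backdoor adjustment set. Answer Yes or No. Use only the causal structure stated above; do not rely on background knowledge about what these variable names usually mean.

Backdoor paths from Hospital to Outcome (paths whose first edge points into Hospital):
  P1: Hospital <- Severity <- Biomarker -> Comorbidity -> Adherence <- PriorTherapy -> Outcome
  P2: Hospital <- Severity <- Biomarker -> Comorbidity -> Outcome
  P3: Hospital <- Severity <- Biomarker -> PriorTherapy -> Adherence <- Comorbidity -> Outcome
  P4: Hospital <- Severity <- Biomarker -> PriorTherapy -> Outcome
Condition 1 (no descendant of Hospital in the set): holds — descendants of Hospital are {Adherence, Outcome, PriorTherapy}; none are in {Biomarker}.
Condition 2 (every backdoor path blocked by {Biomarker}):
  P1: blocked at fork node Biomarker ∈ conditioning set.
  P2: blocked at fork node Biomarker ∈ conditioning set.
  P3: blocked at fork node Biomarker ∈ conditioning set.
  P4: blocked at fork node Biomarker ∈ conditioning set.
{Biomarker} satisfies the backdoor criterion.

Yes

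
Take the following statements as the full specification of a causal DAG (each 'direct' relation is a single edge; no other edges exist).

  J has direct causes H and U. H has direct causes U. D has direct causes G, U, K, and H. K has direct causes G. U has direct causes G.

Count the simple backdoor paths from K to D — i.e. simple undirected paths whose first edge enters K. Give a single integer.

A backdoor path from K to D is any simple undirected path whose first edge points into K (i.e. leaves K via a parent).
Parents of K: {G}.
Enumerating:
  P1: K <- G -> U -> H -> D
  P2: K <- G -> U -> D
  P3: K <- G -> U -> J <- H -> D
  P4: K <- G -> D
That exhausts the simple backdoor paths. Count: 4.

4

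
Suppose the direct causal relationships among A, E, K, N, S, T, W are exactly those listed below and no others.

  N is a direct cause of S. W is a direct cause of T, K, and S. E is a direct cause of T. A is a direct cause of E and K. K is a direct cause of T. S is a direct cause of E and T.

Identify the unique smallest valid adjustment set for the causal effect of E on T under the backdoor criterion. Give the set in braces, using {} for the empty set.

{A, S}

Variables eligible for adjustment (non-descendants of E, excluding E and T): {A, K, N, S, W}.
Backdoor paths from E to T:
  P1: E <- S <- W -> K -> T
  P2: E <- S <- W -> T
  P3: E <- S -> T
  P4: E <- A -> K <- W -> S -> T
  P5: E <- A -> K <- W -> T
  P6: E <- A -> K -> T
The empty set is not sufficient: P1 (E <- S <- W -> K -> T) has no collider blocking it and no conditioned non-collider, so it is open.
Try {A, S}:
  P1: blocked at chain node S ∈ conditioning set.
  P2: blocked at chain node S ∈ conditioning set.
  P3: blocked at fork node S ∈ conditioning set.
  P4: blocked at fork node A ∈ conditioning set.
  P5: blocked at fork node A ∈ conditioning set.
  P6: blocked at fork node A ∈ conditioning set.
{A, S} contains no descendant of E and blocks every backdoor path.
Every element of {A, S} is needed (dropping A leaves P6 open; dropping S leaves P1 open), so no proper subset is valid.
Among all size-2 subsets of the eligible variables, only {A, S} blocks every backdoor path, so it is the unique smallest valid adjustment set.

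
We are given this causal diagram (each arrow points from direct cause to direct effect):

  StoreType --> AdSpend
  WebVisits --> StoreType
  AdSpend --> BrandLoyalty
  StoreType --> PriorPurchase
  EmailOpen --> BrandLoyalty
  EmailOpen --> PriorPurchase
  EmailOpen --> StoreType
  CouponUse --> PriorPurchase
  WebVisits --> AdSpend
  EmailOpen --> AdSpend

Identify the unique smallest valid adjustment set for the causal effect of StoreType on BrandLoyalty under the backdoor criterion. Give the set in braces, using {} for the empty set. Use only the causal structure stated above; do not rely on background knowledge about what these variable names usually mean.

{EmailOpen, WebVisits}

Variables eligible for adjustment (non-descendants of StoreType, excluding StoreType and BrandLoyalty): {CouponUse, EmailOpen, WebVisits}.
Backdoor paths from StoreType to BrandLoyalty:
  P1: StoreType <- EmailOpen -> AdSpend -> BrandLoyalty
  P2: StoreType <- EmailOpen -> BrandLoyalty
  P3: StoreType <- WebVisits -> AdSpend <- EmailOpen -> BrandLoyalty
  P4: StoreType <- WebVisits -> AdSpend -> BrandLoyalty
The empty set is not sufficient: P1 (StoreType <- EmailOpen -> AdSpend -> BrandLoyalty) has no collider blocking it and no conditioned non-collider, so it is open.
Try {EmailOpen, WebVisits}:
  P1: blocked at fork node EmailOpen ∈ conditioning set.
  P2: blocked at fork node EmailOpen ∈ conditioning set.
  P3: blocked at fork node WebVisits ∈ conditioning set.
  P4: blocked at fork node WebVisits ∈ conditioning set.
{EmailOpen, WebVisits} contains no descendant of StoreType and blocks every backdoor path.
Every element of {EmailOpen, WebVisits} is needed (dropping EmailOpen leaves P1 open; dropping WebVisits leaves P4 open), so no proper subset is valid.
Among all size-2 subsets of the eligible variables, only {EmailOpen, WebVisits} blocks every backdoor path, so it is the unique smallest valid adjustment set.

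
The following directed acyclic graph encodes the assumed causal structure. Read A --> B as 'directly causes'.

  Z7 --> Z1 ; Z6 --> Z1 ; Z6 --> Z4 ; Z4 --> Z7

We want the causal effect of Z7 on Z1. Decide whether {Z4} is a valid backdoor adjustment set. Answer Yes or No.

Yes

Backdoor paths from Z7 to Z1 (paths whose first edge points into Z7):
  P1: Z7 <- Z4 <- Z6 -> Z1
Condition 1 (no descendant of Z7 in the set): holds — descendants of Z7 are {Z1}; none are in {Z4}.
Condition 2 (every backdoor path blocked by {Z4}):
  P1: blocked at chain node Z4 ∈ conditioning set.
{Z4} satisfies the backdoor criterion.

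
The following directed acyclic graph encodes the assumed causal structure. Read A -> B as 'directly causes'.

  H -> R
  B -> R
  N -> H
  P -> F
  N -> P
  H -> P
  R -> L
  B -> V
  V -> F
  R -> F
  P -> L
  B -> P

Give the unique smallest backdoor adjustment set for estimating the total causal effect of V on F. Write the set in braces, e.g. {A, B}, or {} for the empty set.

{B}

Variables eligible for adjustment (non-descendants of V, excluding V and F): {B, H, L, N, P, R}.
Backdoor paths from V to F:
  P1: V <- B -> P <- N -> H -> R -> F
  P2: V <- B -> P <- H -> R -> F
  P3: V <- B -> P -> L <- R -> F
  P4: V <- B -> P -> F
  P5: V <- B -> R <- H <- N -> P -> F
  P6: V <- B -> R <- H -> P -> F
  P7: V <- B -> R -> L <- P -> F
  P8: V <- B -> R -> F
The empty set is not sufficient: P4 (V <- B -> P -> F) has no collider blocking it and no conditioned non-collider, so it is open.
Try {B}:
  P1: blocked at fork node B ∈ conditioning set.
  P2: blocked at fork node B ∈ conditioning set.
  P3: blocked at fork node B ∈ conditioning set.
  P4: blocked at fork node B ∈ conditioning set.
  P5: blocked at fork node B ∈ conditioning set.
  P6: blocked at fork node B ∈ conditioning set.
  P7: blocked at fork node B ∈ conditioning set.
  P8: blocked at fork node B ∈ conditioning set.
{B} contains no descendant of V and blocks every backdoor path.
No other singleton works — e.g. {N} leaves P4 open — so {B} is the unique smallest valid adjustment set.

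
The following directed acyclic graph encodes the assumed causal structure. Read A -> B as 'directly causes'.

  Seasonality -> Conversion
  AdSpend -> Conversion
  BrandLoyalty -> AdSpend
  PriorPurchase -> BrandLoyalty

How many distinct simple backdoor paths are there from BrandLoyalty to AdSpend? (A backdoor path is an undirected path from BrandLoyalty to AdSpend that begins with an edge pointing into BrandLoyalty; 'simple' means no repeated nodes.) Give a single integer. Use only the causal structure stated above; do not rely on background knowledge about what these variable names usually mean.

A backdoor path from BrandLoyalty to AdSpend is any simple undirected path whose first edge points into BrandLoyalty (i.e. leaves BrandLoyalty via a parent).
Parents of BrandLoyalty: {PriorPurchase}.
No simple path from any parent of BrandLoyalty reaches AdSpend without revisiting BrandLoyalty, so there are no backdoor paths.

0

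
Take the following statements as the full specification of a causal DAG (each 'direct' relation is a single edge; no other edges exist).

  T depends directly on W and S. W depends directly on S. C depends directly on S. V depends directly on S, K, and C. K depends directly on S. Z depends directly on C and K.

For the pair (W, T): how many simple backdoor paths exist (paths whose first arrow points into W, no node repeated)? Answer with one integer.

1

A backdoor path from W to T is any simple undirected path whose first edge points into W (i.e. leaves W via a parent).
Parents of W: {S}.
Enumerating:
  P1: W <- S -> T
That exhausts the simple backdoor paths. Count: 1.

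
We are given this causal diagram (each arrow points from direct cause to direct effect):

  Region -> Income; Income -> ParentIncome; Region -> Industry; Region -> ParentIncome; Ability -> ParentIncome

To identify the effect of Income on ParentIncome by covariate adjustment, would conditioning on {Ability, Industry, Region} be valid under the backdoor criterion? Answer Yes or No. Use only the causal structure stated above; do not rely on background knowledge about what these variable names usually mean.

Yes

Backdoor paths from Income to ParentIncome (paths whose first edge points into Income):
  P1: Income <- Region -> ParentIncome
Condition 1 (no descendant of Income in the set): holds — descendants of Income are {ParentIncome}; none are in {Ability, Industry, Region}.
Condition 2 (every backdoor path blocked by {Ability, Industry, Region}):
  P1: blocked at fork node Region ∈ conditioning set.
{Ability, Industry, Region} satisfies the backdoor criterion.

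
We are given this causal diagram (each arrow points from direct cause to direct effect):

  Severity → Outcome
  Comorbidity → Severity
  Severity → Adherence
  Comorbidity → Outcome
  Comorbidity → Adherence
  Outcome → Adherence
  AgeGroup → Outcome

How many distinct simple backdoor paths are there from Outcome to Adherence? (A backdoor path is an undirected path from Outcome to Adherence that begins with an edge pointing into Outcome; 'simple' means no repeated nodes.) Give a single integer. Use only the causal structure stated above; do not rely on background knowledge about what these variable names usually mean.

A backdoor path from Outcome to Adherence is any simple undirected path whose first edge points into Outcome (i.e. leaves Outcome via a parent).
Parents of Outcome: {AgeGroup, Comorbidity, Severity}.
Enumerating:
  P1: Outcome <- Comorbidity -> Severity -> Adherence
  P2: Outcome <- Comorbidity -> Adherence
  P3: Outcome <- Severity <- Comorbidity -> Adherence
  P4: Outcome <- Severity -> Adherence
That exhausts the simple backdoor paths. Count: 4.

4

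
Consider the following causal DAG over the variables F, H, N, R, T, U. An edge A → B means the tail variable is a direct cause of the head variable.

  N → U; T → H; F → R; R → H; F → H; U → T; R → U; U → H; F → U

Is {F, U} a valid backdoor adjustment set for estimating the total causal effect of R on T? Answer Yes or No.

Backdoor paths from R to T (paths whose first edge points into R):
  P1: R <- F -> U -> T
  P2: R <- F -> U -> H <- T
  P3: R <- F -> H <- U -> T
  P4: R <- F -> H <- T
Condition 1 (no descendant of R in the set): FAILS — U is a descendant of R.
Condition 2 (every backdoor path blocked by {F, U}):
  P1: blocked at fork node F ∈ conditioning set.
  P2: blocked at fork node F ∈ conditioning set.
  P3: blocked at fork node F ∈ conditioning set.
  P4: blocked at fork node F ∈ conditioning set.
{F, U} does not satisfy the backdoor criterion.

No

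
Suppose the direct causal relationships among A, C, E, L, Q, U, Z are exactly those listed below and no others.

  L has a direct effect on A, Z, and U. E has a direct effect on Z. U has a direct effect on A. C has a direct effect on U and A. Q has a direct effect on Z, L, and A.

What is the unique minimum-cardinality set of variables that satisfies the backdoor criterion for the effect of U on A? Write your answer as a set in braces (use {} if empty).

Variables eligible for adjustment (non-descendants of U, excluding U and A): {C, E, L, Q, Z}.
Backdoor paths from U to A:
  P1: U <- L <- Q -> A
  P2: U <- L -> Z <- Q -> A
  P3: U <- L -> A
  P4: U <- C -> A
The empty set is not sufficient: P1 (U <- L <- Q -> A) has no collider blocking it and no conditioned non-collider, so it is open.
Try {C, L}:
  P1: blocked at chain node L ∈ conditioning set.
  P2: blocked at fork node L ∈ conditioning set.
  P3: blocked at fork node L ∈ conditioning set.
  P4: blocked at fork node C ∈ conditioning set.
{C, L} contains no descendant of U and blocks every backdoor path.
Every element of {C, L} is needed (dropping C leaves P4 open; dropping L leaves P1 open), so no proper subset is valid.
Among all size-2 subsets of the eligible variables, only {C, L} blocks every backdoor path, so it is the unique smallest valid adjustment set.

{C, L}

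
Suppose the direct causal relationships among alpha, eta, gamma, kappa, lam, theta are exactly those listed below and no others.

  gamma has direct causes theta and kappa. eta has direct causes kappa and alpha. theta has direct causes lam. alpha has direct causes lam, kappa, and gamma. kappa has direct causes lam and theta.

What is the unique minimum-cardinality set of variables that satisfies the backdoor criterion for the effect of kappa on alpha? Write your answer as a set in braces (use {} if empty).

{lam, theta}

Variables eligible for adjustment (non-descendants of kappa, excluding kappa and alpha): {lam, theta}.
Backdoor paths from kappa to alpha:
  P1: kappa <- lam -> theta -> gamma -> alpha
  P2: kappa <- lam -> alpha
  P3: kappa <- theta <- lam -> alpha
  P4: kappa <- theta -> gamma -> alpha
The empty set is not sufficient: P1 (kappa <- lam -> theta -> gamma -> alpha) has no collider blocking it and no conditioned non-collider, so it is open.
Try {lam, theta}:
  P1: blocked at fork node lam ∈ conditioning set.
  P2: blocked at fork node lam ∈ conditioning set.
  P3: blocked at chain node theta ∈ conditioning set.
  P4: blocked at fork node theta ∈ conditioning set.
{lam, theta} contains no descendant of kappa and blocks every backdoor path.
Every element of {lam, theta} is needed (dropping lam leaves P2 open; dropping theta leaves P4 open), so no proper subset is valid.
Among all size-2 subsets of the eligible variables, only {lam, theta} blocks every backdoor path, so it is the unique smallest valid adjustment set.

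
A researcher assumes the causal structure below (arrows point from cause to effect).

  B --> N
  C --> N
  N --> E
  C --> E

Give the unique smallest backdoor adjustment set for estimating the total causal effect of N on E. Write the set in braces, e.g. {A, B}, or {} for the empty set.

{C}

Variables eligible for adjustment (non-descendants of N, excluding N and E): {B, C}.
Backdoor paths from N to E:
  P1: N <- C -> E
The empty set is not sufficient: P1 (N <- C -> E) has no collider blocking it and no conditioned non-collider, so it is open.
Try {C}:
  P1: blocked at fork node C ∈ conditioning set.
{C} contains no descendant of N and blocks every backdoor path.
No other singleton works — e.g. {B} leaves P1 open — so {C} is the unique smallest valid adjustment set.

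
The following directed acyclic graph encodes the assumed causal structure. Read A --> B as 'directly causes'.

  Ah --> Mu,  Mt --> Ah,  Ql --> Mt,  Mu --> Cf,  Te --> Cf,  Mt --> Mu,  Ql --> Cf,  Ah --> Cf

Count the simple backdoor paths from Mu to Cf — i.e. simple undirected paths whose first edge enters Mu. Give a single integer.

A backdoor path from Mu to Cf is any simple undirected path whose first edge points into Mu (i.e. leaves Mu via a parent).
Parents of Mu: {Ah, Mt}.
Enumerating:
  P1: Mu <- Mt <- Ql -> Cf
  P2: Mu <- Mt -> Ah -> Cf
  P3: Mu <- Ah <- Mt <- Ql -> Cf
  P4: Mu <- Ah -> Cf
That exhausts the simple backdoor paths. Count: 4.

4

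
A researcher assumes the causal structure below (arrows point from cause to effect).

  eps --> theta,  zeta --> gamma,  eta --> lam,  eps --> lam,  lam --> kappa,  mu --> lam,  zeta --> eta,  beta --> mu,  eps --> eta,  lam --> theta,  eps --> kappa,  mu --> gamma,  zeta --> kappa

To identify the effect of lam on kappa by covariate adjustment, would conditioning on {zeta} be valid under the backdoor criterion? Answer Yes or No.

Backdoor paths from lam to kappa (paths whose first edge points into lam):
  P1: lam <- mu -> gamma <- zeta -> eta <- eps -> kappa
  P2: lam <- mu -> gamma <- zeta -> kappa
  P3: lam <- eps -> eta <- zeta -> kappa
  P4: lam <- eps -> kappa
  P5: lam <- eta <- zeta -> kappa
  P6: lam <- eta <- eps -> kappa
Condition 1 (no descendant of lam in the set): holds — descendants of lam are {kappa, theta}; none are in {zeta}.
Condition 2 (every backdoor path blocked by {zeta}):
  P1: blocked at collider gamma (neither it nor any descendant is in the conditioning set).
  P2: blocked at collider gamma (neither it nor any descendant is in the conditioning set).
  P3: blocked at collider eta (neither it nor any descendant is in the conditioning set).
  P4: open — no interior node is in the conditioning set.
  P5: blocked at fork node zeta ∈ conditioning set.
  P6: open — no interior node is in the conditioning set.
{zeta} does not satisfy the backdoor criterion.

No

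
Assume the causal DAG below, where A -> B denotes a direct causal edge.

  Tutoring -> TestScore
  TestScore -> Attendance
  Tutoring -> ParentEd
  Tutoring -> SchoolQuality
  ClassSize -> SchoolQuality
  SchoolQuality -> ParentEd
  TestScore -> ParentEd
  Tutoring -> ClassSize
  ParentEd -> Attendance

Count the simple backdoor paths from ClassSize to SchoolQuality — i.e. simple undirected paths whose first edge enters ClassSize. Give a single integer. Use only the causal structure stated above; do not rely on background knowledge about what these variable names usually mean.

A backdoor path from ClassSize to SchoolQuality is any simple undirected path whose first edge points into ClassSize (i.e. leaves ClassSize via a parent).
Parents of ClassSize: {Tutoring}.
Enumerating:
  P1: ClassSize <- Tutoring -> TestScore -> ParentEd <- SchoolQuality
  P2: ClassSize <- Tutoring -> TestScore -> Attendance <- ParentEd <- SchoolQuality
  P3: ClassSize <- Tutoring -> SchoolQuality
  P4: ClassSize <- Tutoring -> ParentEd <- SchoolQuality
That exhausts the simple backdoor paths. Count: 4.

4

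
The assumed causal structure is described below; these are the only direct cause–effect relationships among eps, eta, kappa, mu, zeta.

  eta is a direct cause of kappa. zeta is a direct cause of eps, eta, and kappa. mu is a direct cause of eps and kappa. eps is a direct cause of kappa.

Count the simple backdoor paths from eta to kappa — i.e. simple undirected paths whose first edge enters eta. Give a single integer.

3

A backdoor path from eta to kappa is any simple undirected path whose first edge points into eta (i.e. leaves eta via a parent).
Parents of eta: {zeta}.
Enumerating:
  P1: eta <- zeta -> eps <- mu -> kappa
  P2: eta <- zeta -> eps -> kappa
  P3: eta <- zeta -> kappa
That exhausts the simple backdoor paths. Count: 3.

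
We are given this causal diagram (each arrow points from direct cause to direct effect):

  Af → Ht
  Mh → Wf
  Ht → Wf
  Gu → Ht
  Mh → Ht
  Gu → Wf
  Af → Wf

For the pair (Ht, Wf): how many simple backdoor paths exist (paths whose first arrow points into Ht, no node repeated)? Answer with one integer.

A backdoor path from Ht to Wf is any simple undirected path whose first edge points into Ht (i.e. leaves Ht via a parent).
Parents of Ht: {Af, Gu, Mh}.
Enumerating:
  P1: Ht <- Af -> Wf
  P2: Ht <- Gu -> Wf
  P3: Ht <- Mh -> Wf
That exhausts the simple backdoor paths. Count: 3.

3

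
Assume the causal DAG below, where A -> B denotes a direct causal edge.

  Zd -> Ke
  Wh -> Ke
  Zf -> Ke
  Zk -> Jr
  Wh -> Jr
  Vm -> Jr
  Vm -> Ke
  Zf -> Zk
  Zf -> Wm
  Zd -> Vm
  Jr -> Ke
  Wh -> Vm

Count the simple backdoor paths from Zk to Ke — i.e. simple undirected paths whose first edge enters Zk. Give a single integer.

A backdoor path from Zk to Ke is any simple undirected path whose first edge points into Zk (i.e. leaves Zk via a parent).
Parents of Zk: {Zf}.
Enumerating:
  P1: Zk <- Zf -> Ke
That exhausts the simple backdoor paths. Count: 1.

1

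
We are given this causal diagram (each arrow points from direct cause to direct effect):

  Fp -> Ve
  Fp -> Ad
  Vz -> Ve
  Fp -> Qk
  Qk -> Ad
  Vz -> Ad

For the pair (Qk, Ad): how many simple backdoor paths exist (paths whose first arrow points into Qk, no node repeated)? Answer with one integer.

2

A backdoor path from Qk to Ad is any simple undirected path whose first edge points into Qk (i.e. leaves Qk via a parent).
Parents of Qk: {Fp}.
Enumerating:
  P1: Qk <- Fp -> Ve <- Vz -> Ad
  P2: Qk <- Fp -> Ad
That exhausts the simple backdoor paths. Count: 2.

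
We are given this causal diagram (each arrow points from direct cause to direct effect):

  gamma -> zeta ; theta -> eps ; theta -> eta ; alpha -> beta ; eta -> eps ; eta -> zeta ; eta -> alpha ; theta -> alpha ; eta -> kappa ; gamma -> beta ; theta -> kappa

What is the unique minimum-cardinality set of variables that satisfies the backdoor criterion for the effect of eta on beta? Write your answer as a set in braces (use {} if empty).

Variables eligible for adjustment (non-descendants of eta, excluding eta and beta): {gamma, theta}.
Backdoor paths from eta to beta:
  P1: eta <- theta -> alpha -> beta
The empty set is not sufficient: P1 (eta <- theta -> alpha -> beta) has no collider blocking it and no conditioned non-collider, so it is open.
Try {theta}:
  P1: blocked at fork node theta ∈ conditioning set.
{theta} contains no descendant of eta and blocks every backdoor path.
No other singleton works — e.g. {gamma} leaves P1 open — so {theta} is the unique smallest valid adjustment set.

{theta}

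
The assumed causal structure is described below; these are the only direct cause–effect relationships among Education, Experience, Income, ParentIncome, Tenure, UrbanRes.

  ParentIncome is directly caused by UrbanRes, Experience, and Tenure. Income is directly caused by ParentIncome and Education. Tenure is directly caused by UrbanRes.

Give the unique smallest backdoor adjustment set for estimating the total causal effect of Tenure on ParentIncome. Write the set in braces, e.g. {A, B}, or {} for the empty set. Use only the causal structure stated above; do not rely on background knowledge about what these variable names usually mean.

Variables eligible for adjustment (non-descendants of Tenure, excluding Tenure and ParentIncome): {Education, Experience, UrbanRes}.
Backdoor paths from Tenure to ParentIncome:
  P1: Tenure <- UrbanRes -> ParentIncome
The empty set is not sufficient: P1 (Tenure <- UrbanRes -> ParentIncome) has no collider blocking it and no conditioned non-collider, so it is open.
Try {UrbanRes}:
  P1: blocked at fork node UrbanRes ∈ conditioning set.
{UrbanRes} contains no descendant of Tenure and blocks every backdoor path.
No other singleton works — e.g. {Education} leaves P1 open — so {UrbanRes} is the unique smallest valid adjustment set.

{UrbanRes}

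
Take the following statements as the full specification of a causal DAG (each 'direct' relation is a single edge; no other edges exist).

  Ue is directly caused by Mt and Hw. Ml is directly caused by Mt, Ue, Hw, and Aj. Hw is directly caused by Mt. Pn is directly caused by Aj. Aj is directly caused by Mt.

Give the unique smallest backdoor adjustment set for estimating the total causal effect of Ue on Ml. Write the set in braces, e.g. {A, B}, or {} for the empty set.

{Hw, Mt}

Variables eligible for adjustment (non-descendants of Ue, excluding Ue and Ml): {Aj, Hw, Mt, Pn}.
Backdoor paths from Ue to Ml:
  P1: Ue <- Mt -> Aj -> Ml
  P2: Ue <- Mt -> Hw -> Ml
  P3: Ue <- Mt -> Ml
  P4: Ue <- Hw <- Mt -> Aj -> Ml
  P5: Ue <- Hw <- Mt -> Ml
  P6: Ue <- Hw -> Ml
The empty set is not sufficient: P1 (Ue <- Mt -> Aj -> Ml) has no collider blocking it and no conditioned non-collider, so it is open.
Try {Hw, Mt}:
  P1: blocked at fork node Mt ∈ conditioning set.
  P2: blocked at fork node Mt ∈ conditioning set.
  P3: blocked at fork node Mt ∈ conditioning set.
  P4: blocked at chain node Hw ∈ conditioning set.
  P5: blocked at chain node Hw ∈ conditioning set.
  P6: blocked at fork node Hw ∈ conditioning set.
{Hw, Mt} contains no descendant of Ue and blocks every backdoor path.
Every element of {Hw, Mt} is needed (dropping Hw leaves P6 open; dropping Mt leaves P1 open), so no proper subset is valid.
Among all size-2 subsets of the eligible variables, only {Hw, Mt} blocks every backdoor path, so it is the unique smallest valid adjustment set.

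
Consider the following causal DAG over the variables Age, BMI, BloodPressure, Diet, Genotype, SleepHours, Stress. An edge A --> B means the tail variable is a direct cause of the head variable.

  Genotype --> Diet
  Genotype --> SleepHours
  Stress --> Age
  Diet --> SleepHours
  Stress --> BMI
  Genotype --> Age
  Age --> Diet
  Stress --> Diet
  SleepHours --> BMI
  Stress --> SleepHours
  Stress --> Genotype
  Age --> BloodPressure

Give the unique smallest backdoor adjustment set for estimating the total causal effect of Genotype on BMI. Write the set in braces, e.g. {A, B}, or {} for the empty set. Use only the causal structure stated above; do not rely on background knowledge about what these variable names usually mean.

Variables eligible for adjustment (non-descendants of Genotype, excluding Genotype and BMI): {Stress}.
Backdoor paths from Genotype to BMI:
  P1: Genotype <- Stress -> Age -> Diet -> SleepHours -> BMI
  P2: Genotype <- Stress -> Diet -> SleepHours -> BMI
  P3: Genotype <- Stress -> SleepHours -> BMI
  P4: Genotype <- Stress -> BMI
The empty set is not sufficient: P1 (Genotype <- Stress -> Age -> Diet -> SleepHours -> BMI) has no collider blocking it and no conditioned non-collider, so it is open.
Try {Stress}:
  P1: blocked at fork node Stress ∈ conditioning set.
  P2: blocked at fork node Stress ∈ conditioning set.
  P3: blocked at fork node Stress ∈ conditioning set.
  P4: blocked at fork node Stress ∈ conditioning set.
{Stress} contains no descendant of Genotype and blocks every backdoor path.
{Stress} is the unique smallest valid adjustment set.

{Stress}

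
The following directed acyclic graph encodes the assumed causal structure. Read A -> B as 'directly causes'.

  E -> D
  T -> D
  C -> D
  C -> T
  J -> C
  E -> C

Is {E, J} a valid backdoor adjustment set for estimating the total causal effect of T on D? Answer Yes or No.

No

Backdoor paths from T to D (paths whose first edge points into T):
  P1: T <- C <- E -> D
  P2: T <- C -> D
Condition 1 (no descendant of T in the set): holds — descendants of T are {D}; none are in {E, J}.
Condition 2 (every backdoor path blocked by {E, J}):
  P1: blocked at fork node E ∈ conditioning set.
  P2: open — no interior node is in the conditioning set.
{E, J} does not satisfy the backdoor criterion.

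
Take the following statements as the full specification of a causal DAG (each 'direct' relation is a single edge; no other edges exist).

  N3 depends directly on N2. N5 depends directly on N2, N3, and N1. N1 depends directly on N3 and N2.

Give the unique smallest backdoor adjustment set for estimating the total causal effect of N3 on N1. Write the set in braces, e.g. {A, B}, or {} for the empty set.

Variables eligible for adjustment (non-descendants of N3, excluding N3 and N1): {N2}.
Backdoor paths from N3 to N1:
  P1: N3 <- N2 -> N1
  P2: N3 <- N2 -> N5 <- N1
The empty set is not sufficient: P1 (N3 <- N2 -> N1) has no collider blocking it and no conditioned non-collider, so it is open.
Try {N2}:
  P1: blocked at fork node N2 ∈ conditioning set.
  P2: blocked at fork node N2 ∈ conditioning set.
{N2} contains no descendant of N3 and blocks every backdoor path.
{N2} is the unique smallest valid adjustment set.

{N2}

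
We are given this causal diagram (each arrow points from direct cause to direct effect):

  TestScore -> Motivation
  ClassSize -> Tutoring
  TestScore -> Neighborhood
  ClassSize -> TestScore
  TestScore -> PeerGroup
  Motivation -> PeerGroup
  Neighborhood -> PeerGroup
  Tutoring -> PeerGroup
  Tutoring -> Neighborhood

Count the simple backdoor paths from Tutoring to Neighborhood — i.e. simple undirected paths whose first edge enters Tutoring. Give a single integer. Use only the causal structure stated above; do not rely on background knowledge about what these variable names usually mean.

A backdoor path from Tutoring to Neighborhood is any simple undirected path whose first edge points into Tutoring (i.e. leaves Tutoring via a parent).
Parents of Tutoring: {ClassSize}.
Enumerating:
  P1: Tutoring <- ClassSize -> TestScore -> Motivation -> PeerGroup <- Neighborhood
  P2: Tutoring <- ClassSize -> TestScore -> Neighborhood
  P3: Tutoring <- ClassSize -> TestScore -> PeerGroup <- Neighborhood
That exhausts the simple backdoor paths. Count: 3.

3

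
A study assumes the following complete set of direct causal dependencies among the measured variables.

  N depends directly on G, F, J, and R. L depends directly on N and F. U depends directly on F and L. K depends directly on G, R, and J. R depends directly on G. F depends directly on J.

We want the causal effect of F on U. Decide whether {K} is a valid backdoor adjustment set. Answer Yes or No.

Backdoor paths from F to U (paths whose first edge points into F):
  P1: F <- J -> K <- G -> R -> N -> L -> U
  P2: F <- J -> K <- G -> N -> L -> U
  P3: F <- J -> K <- R <- G -> N -> L -> U
  P4: F <- J -> K <- R -> N -> L -> U
  P5: F <- J -> N -> L -> U
Condition 1 (no descendant of F in the set): holds — descendants of F are {L, N, U}; none are in {K}.
Condition 2 (every backdoor path blocked by {K}):
  P1: open — collider(s) K are conditioned on (or have a conditioned descendant) and no non-collider on the path is in the set.
  P2: open — collider(s) K are conditioned on (or have a conditioned descendant) and no non-collider on the path is in the set.
  P3: open — collider(s) K are conditioned on (or have a conditioned descendant) and no non-collider on the path is in the set.
  P4: open — collider(s) K are conditioned on (or have a conditioned descendant) and no non-collider on the path is in the set.
  P5: open — no interior node is in the conditioning set.
{K} does not satisfy the backdoor criterion.

No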